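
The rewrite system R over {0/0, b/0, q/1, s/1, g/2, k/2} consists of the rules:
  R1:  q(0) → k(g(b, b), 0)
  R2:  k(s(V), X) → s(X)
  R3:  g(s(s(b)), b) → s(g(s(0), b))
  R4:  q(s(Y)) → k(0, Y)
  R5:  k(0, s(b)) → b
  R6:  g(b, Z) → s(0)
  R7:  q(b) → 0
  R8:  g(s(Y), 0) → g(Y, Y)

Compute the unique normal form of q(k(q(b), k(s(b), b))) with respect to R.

1. q(k(q(b), k(s(b), b)))  →  q(k(0, k(s(b), b)))   [R7 at 1.1]
2. q(k(0, k(s(b), b)))  →  q(k(0, s(b)))   [R2 at 1.2]
3. q(k(0, s(b)))  →  q(b)   [R5 at 1]
4. q(b)  →  0   [R7 at ε]

0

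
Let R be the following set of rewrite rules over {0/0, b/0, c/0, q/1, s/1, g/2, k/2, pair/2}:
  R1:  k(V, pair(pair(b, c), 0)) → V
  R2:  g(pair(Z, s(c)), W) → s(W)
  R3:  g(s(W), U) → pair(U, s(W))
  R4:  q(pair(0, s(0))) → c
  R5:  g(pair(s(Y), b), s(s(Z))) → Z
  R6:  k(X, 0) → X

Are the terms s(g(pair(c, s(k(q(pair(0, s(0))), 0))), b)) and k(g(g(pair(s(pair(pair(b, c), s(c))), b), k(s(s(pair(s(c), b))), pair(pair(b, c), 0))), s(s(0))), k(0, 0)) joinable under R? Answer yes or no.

Reduce t₁ = s(g(pair(c, s(k(q(pair(0, s(0))), 0))), b)):
1. s(g(pair(c, s(k(q(pair(0, s(0))), 0))), b))  →  s(g(pair(c, s(q(pair(0, s(0))))), b))   [R6 at 1.1.2.1]
2. s(g(pair(c, s(q(pair(0, s(0))))), b))  →  s(g(pair(c, s(c)), b))   [R4 at 1.1.2.1]
3. s(g(pair(c, s(c)), b))  →  s(s(b))   [R2 at 1]

Reduce t₂ = k(g(g(pair(s(pair(pair(b, c), s(c))), b), k(s(s(pair(s(c), b))), pair(pair(b, c), 0))), s(s(0))), k(0, 0)):
1. k(g(g(pair(s(pair(pair(b, c), s(c))), b), k(s(s(pair(s(c), b))), pair(pair(b, c), 0))), s(s(0))), k(0, 0))  →  k(g(g(pair(s(pair(pair(b, c), s(c))), b), s(s(pair(s(c), b)))), s(s(0))), k(0, 0))   [R1 at 1.1.2]
2. k(g(g(pair(s(pair(pair(b, c), s(c))), b), s(s(pair(s(c), b)))), s(s(0))), k(0, 0))  →  k(g(pair(s(c), b), s(s(0))), k(0, 0))   [R5 at 1.1]
3. k(g(pair(s(c), b), s(s(0))), k(0, 0))  →  k(0, k(0, 0))   [R5 at 1]
4. k(0, k(0, 0))  →  k(0, 0)   [R6 at 2]
5. k(0, 0)  →  0   [R6 at ε]

no — NF(t₁) = s(s(b)), NF(t₂) = 0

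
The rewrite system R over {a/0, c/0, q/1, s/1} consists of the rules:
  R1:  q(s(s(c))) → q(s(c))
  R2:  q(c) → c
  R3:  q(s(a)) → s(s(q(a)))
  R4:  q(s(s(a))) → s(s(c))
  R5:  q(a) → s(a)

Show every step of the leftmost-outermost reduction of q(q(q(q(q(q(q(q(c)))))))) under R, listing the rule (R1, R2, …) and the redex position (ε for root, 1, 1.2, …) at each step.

1. q(q(q(q(q(q(q(q(c))))))))  →  q(q(q(q(q(q(q(c)))))))   [R2 at 1.1.1.1.1.1.1]
2. q(q(q(q(q(q(q(c)))))))  →  q(q(q(q(q(q(c))))))   [R2 at 1.1.1.1.1.1]
3. q(q(q(q(q(q(c))))))  →  q(q(q(q(q(c)))))   [R2 at 1.1.1.1.1]
4. q(q(q(q(q(c)))))  →  q(q(q(q(c))))   [R2 at 1.1.1.1]
5. q(q(q(q(c))))  →  q(q(q(c)))   [R2 at 1.1.1]
6. q(q(q(c)))  →  q(q(c))   [R2 at 1.1]
7. q(q(c))  →  q(c)   [R2 at 1]
8. q(c)  →  c   [R2 at ε]

c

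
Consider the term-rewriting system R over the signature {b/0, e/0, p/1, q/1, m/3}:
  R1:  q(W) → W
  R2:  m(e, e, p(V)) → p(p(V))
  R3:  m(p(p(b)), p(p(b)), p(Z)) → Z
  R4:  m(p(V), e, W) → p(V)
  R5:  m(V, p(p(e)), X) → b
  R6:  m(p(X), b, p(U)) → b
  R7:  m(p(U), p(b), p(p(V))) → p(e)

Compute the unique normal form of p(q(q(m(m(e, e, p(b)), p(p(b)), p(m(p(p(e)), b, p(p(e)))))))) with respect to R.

1. p(q(q(m(m(e, e, p(b)), p(p(b)), p(m(p(p(e)), b, p(p(e))))))))  →  p(q(m(m(e, e, p(b)), p(p(b)), p(m(p(p(e)), b, p(p(e)))))))   [R1 at 1]
2. p(q(m(m(e, e, p(b)), p(p(b)), p(m(p(p(e)), b, p(p(e)))))))  →  p(m(m(e, e, p(b)), p(p(b)), p(m(p(p(e)), b, p(p(e))))))   [R1 at 1]
3. p(m(m(e, e, p(b)), p(p(b)), p(m(p(p(e)), b, p(p(e))))))  →  p(m(p(p(b)), p(p(b)), p(m(p(p(e)), b, p(p(e))))))   [R2 at 1.1]
4. p(m(p(p(b)), p(p(b)), p(m(p(p(e)), b, p(p(e))))))  →  p(m(p(p(e)), b, p(p(e))))   [R3 at 1]
5. p(m(p(p(e)), b, p(p(e))))  →  p(b)   [R6 at 1]

p(b)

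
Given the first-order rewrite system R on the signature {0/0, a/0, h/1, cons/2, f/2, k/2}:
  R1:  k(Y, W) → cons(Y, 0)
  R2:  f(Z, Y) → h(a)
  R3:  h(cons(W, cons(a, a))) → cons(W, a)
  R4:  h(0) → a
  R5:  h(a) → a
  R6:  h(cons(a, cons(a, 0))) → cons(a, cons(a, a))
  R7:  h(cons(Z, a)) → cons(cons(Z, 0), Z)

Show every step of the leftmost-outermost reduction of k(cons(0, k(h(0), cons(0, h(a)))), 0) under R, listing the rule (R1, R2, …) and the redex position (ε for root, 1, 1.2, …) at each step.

1. k(cons(0, k(h(0), cons(0, h(a)))), 0)  →  cons(cons(0, k(h(0), cons(0, h(a)))), 0)   [R1 at ε]
2. cons(cons(0, k(h(0), cons(0, h(a)))), 0)  →  cons(cons(0, cons(h(0), 0)), 0)   [R1 at 1.2]
3. cons(cons(0, cons(h(0), 0)), 0)  →  cons(cons(0, cons(a, 0)), 0)   [R4 at 1.2.1]

cons(cons(0, cons(a, 0)), 0)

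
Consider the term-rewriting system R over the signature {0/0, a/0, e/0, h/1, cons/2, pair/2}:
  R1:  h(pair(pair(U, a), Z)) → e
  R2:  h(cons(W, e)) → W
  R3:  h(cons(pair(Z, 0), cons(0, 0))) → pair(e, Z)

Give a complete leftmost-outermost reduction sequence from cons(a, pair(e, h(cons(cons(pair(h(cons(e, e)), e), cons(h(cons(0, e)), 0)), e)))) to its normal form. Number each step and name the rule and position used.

cons(a, pair(e, cons(pair(e, e), cons(0, 0))))

1. cons(a, pair(e, h(cons(cons(pair(h(cons(e, e)), e), cons(h(cons(0, e)), 0)), e))))  →  cons(a, pair(e, cons(pair(h(cons(e, e)), e), cons(h(cons(0, e)), 0))))   [R2 at 2.2]
2. cons(a, pair(e, cons(pair(h(cons(e, e)), e), cons(h(cons(0, e)), 0))))  →  cons(a, pair(e, cons(pair(e, e), cons(h(cons(0, e)), 0))))   [R2 at 2.2.1.1]
3. cons(a, pair(e, cons(pair(e, e), cons(h(cons(0, e)), 0))))  →  cons(a, pair(e, cons(pair(e, e), cons(0, 0))))   [R2 at 2.2.2.1]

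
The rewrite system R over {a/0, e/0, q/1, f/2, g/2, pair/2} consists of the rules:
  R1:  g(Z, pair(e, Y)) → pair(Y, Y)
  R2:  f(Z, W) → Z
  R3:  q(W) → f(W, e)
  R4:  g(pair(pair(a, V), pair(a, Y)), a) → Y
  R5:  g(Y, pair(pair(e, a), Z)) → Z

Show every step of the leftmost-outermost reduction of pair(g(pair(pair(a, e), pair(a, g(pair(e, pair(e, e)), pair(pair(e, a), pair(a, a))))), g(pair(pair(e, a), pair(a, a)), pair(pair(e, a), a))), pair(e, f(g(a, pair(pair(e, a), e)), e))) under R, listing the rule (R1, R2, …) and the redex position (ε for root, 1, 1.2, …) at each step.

1. pair(g(pair(pair(a, e), pair(a, g(pair(e, pair(e, e)), pair(pair(e, a), pair(a, a))))), g(pair(pair(e, a), pair(a, a)), pair(pair(e, a), a))), pair(e, f(g(a, pair(pair(e, a), e)), e)))  →  pair(g(pair(pair(a, e), pair(a, pair(a, a))), g(pair(pair(e, a), pair(a, a)), pair(pair(e, a), a))), pair(e, f(g(a, pair(pair(e, a), e)), e)))   [R5 at 1.1.2.2]
2. pair(g(pair(pair(a, e), pair(a, pair(a, a))), g(pair(pair(e, a), pair(a, a)), pair(pair(e, a), a))), pair(e, f(g(a, pair(pair(e, a), e)), e)))  →  pair(g(pair(pair(a, e), pair(a, pair(a, a))), a), pair(e, f(g(a, pair(pair(e, a), e)), e)))   [R5 at 1.2]
3. pair(g(pair(pair(a, e), pair(a, pair(a, a))), a), pair(e, f(g(a, pair(pair(e, a), e)), e)))  →  pair(pair(a, a), pair(e, f(g(a, pair(pair(e, a), e)), e)))   [R4 at 1]
4. pair(pair(a, a), pair(e, f(g(a, pair(pair(e, a), e)), e)))  →  pair(pair(a, a), pair(e, g(a, pair(pair(e, a), e))))   [R2 at 2.2]
5. pair(pair(a, a), pair(e, g(a, pair(pair(e, a), e))))  →  pair(pair(a, a), pair(e, e))   [R5 at 2.2]

pair(pair(a, a), pair(e, e))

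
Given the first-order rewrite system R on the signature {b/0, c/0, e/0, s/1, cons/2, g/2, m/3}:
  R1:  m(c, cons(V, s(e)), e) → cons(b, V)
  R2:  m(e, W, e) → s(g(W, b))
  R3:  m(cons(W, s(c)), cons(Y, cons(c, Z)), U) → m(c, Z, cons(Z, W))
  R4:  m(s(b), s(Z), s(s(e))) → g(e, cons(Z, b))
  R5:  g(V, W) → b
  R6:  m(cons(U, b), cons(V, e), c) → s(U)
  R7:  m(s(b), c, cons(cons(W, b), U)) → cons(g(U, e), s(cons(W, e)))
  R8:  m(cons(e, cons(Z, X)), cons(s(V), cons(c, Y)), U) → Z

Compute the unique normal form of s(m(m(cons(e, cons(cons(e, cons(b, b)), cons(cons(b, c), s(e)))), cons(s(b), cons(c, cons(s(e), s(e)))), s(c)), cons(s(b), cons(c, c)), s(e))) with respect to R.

1. s(m(m(cons(e, cons(cons(e, cons(b, b)), cons(cons(b, c), s(e)))), cons(s(b), cons(c, cons(s(e), s(e)))), s(c)), cons(s(b), cons(c, c)), s(e)))  →  s(m(cons(e, cons(b, b)), cons(s(b), cons(c, c)), s(e)))   [R8 at 1.1]
2. s(m(cons(e, cons(b, b)), cons(s(b), cons(c, c)), s(e)))  →  s(b)   [R8 at 1]

s(b)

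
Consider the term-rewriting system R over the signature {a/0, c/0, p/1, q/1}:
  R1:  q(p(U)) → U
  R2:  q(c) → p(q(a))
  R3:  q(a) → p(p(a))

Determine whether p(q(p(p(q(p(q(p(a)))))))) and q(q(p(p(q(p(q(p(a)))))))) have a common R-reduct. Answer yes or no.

Reduce t₁ = p(q(p(p(q(p(q(p(a)))))))):
1. p(q(p(p(q(p(q(p(a))))))))  →  p(p(q(p(q(p(a))))))   [R1 at 1]
2. p(p(q(p(q(p(a))))))  →  p(p(q(p(a))))   [R1 at 1.1]
3. p(p(q(p(a))))  →  p(p(a))   [R1 at 1.1]

Reduce t₂ = q(q(p(p(q(p(q(p(a)))))))):
1. q(q(p(p(q(p(q(p(a))))))))  →  q(p(q(p(q(p(a))))))   [R1 at 1]
2. q(p(q(p(q(p(a))))))  →  q(p(q(p(a))))   [R1 at ε]
3. q(p(q(p(a))))  →  q(p(a))   [R1 at ε]
4. q(p(a))  →  a   [R1 at ε]

no — NF(t₁) = p(p(a)), NF(t₂) = a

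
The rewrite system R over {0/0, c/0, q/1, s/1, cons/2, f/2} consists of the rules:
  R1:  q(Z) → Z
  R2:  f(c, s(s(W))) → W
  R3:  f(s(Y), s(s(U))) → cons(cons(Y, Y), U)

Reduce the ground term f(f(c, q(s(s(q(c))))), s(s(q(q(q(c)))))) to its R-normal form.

c

1. f(f(c, q(s(s(q(c))))), s(s(q(q(q(c))))))  →  f(f(c, s(s(q(c)))), s(s(q(q(q(c))))))   [R1 at 1.2]
2. f(f(c, s(s(q(c)))), s(s(q(q(q(c))))))  →  f(q(c), s(s(q(q(q(c))))))   [R2 at 1]
3. f(q(c), s(s(q(q(q(c))))))  →  f(c, s(s(q(q(q(c))))))   [R1 at 1]
4. f(c, s(s(q(q(q(c))))))  →  q(q(q(c)))   [R2 at ε]
5. q(q(q(c)))  →  q(q(c))   [R1 at ε]
6. q(q(c))  →  q(c)   [R1 at ε]
7. q(c)  →  c   [R1 at ε]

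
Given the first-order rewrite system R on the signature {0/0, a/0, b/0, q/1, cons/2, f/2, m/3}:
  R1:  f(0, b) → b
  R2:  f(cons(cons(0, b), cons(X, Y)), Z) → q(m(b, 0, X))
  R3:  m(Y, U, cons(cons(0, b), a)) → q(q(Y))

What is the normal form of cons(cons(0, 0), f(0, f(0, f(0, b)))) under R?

cons(cons(0, 0), b)

1. cons(cons(0, 0), f(0, f(0, f(0, b))))  →  cons(cons(0, 0), f(0, f(0, b)))   [R1 at 2.2.2]
2. cons(cons(0, 0), f(0, f(0, b)))  →  cons(cons(0, 0), f(0, b))   [R1 at 2.2]
3. cons(cons(0, 0), f(0, b))  →  cons(cons(0, 0), b)   [R1 at 2]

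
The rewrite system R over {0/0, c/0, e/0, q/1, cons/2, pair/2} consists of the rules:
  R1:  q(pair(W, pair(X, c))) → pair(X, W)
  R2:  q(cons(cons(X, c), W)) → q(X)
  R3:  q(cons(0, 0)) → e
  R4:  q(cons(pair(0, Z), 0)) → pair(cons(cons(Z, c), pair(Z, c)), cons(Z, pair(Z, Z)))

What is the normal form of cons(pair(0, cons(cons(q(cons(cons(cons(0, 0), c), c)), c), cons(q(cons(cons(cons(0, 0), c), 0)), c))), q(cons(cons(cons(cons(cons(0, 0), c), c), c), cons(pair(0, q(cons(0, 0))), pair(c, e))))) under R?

cons(pair(0, cons(cons(e, c), cons(e, c))), e)

1. cons(pair(0, cons(cons(q(cons(cons(cons(0, 0), c), c)), c), cons(q(cons(cons(cons(0, 0), c), 0)), c))), q(cons(cons(cons(cons(cons(0, 0), c), c), c), cons(pair(0, q(cons(0, 0))), pair(c, e)))))  →  cons(pair(0, cons(cons(q(cons(0, 0)), c), cons(q(cons(cons(cons(0, 0), c), 0)), c))), q(cons(cons(cons(cons(cons(0, 0), c), c), c), cons(pair(0, q(cons(0, 0))), pair(c, e)))))   [R2 at 1.2.1.1]
2. cons(pair(0, cons(cons(q(cons(0, 0)), c), cons(q(cons(cons(cons(0, 0), c), 0)), c))), q(cons(cons(cons(cons(cons(0, 0), c), c), c), cons(pair(0, q(cons(0, 0))), pair(c, e)))))  →  cons(pair(0, cons(cons(e, c), cons(q(cons(cons(cons(0, 0), c), 0)), c))), q(cons(cons(cons(cons(cons(0, 0), c), c), c), cons(pair(0, q(cons(0, 0))), pair(c, e)))))   [R3 at 1.2.1.1]
3. cons(pair(0, cons(cons(e, c), cons(q(cons(cons(cons(0, 0), c), 0)), c))), q(cons(cons(cons(cons(cons(0, 0), c), c), c), cons(pair(0, q(cons(0, 0))), pair(c, e)))))  →  cons(pair(0, cons(cons(e, c), cons(q(cons(0, 0)), c))), q(cons(cons(cons(cons(cons(0, 0), c), c), c), cons(pair(0, q(cons(0, 0))), pair(c, e)))))   [R2 at 1.2.2.1]
4. cons(pair(0, cons(cons(e, c), cons(q(cons(0, 0)), c))), q(cons(cons(cons(cons(cons(0, 0), c), c), c), cons(pair(0, q(cons(0, 0))), pair(c, e)))))  →  cons(pair(0, cons(cons(e, c), cons(e, c))), q(cons(cons(cons(cons(cons(0, 0), c), c), c), cons(pair(0, q(cons(0, 0))), pair(c, e)))))   [R3 at 1.2.2.1]
5. cons(pair(0, cons(cons(e, c), cons(e, c))), q(cons(cons(cons(cons(cons(0, 0), c), c), c), cons(pair(0, q(cons(0, 0))), pair(c, e)))))  →  cons(pair(0, cons(cons(e, c), cons(e, c))), q(cons(cons(cons(0, 0), c), c)))   [R2 at 2]
6. cons(pair(0, cons(cons(e, c), cons(e, c))), q(cons(cons(cons(0, 0), c), c)))  →  cons(pair(0, cons(cons(e, c), cons(e, c))), q(cons(0, 0)))   [R2 at 2]
7. cons(pair(0, cons(cons(e, c), cons(e, c))), q(cons(0, 0)))  →  cons(pair(0, cons(cons(e, c), cons(e, c))), e)   [R3 at 2]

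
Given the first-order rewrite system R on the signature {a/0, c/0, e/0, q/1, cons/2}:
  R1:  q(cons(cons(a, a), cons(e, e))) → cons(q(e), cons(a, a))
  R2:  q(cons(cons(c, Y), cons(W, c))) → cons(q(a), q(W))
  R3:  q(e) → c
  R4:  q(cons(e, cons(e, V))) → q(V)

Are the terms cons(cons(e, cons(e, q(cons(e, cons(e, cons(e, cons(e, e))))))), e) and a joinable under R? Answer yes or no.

no — NF(t₁) = cons(cons(e, cons(e, c)), e), NF(t₂) = a

Reduce t₁ = cons(cons(e, cons(e, q(cons(e, cons(e, cons(e, cons(e, e))))))), e):
1. cons(cons(e, cons(e, q(cons(e, cons(e, cons(e, cons(e, e))))))), e)  →  cons(cons(e, cons(e, q(cons(e, cons(e, e))))), e)   [R4 at 1.2.2]
2. cons(cons(e, cons(e, q(cons(e, cons(e, e))))), e)  →  cons(cons(e, cons(e, q(e))), e)   [R4 at 1.2.2]
3. cons(cons(e, cons(e, q(e))), e)  →  cons(cons(e, cons(e, c)), e)   [R3 at 1.2.2]

Reduce t₂ = a:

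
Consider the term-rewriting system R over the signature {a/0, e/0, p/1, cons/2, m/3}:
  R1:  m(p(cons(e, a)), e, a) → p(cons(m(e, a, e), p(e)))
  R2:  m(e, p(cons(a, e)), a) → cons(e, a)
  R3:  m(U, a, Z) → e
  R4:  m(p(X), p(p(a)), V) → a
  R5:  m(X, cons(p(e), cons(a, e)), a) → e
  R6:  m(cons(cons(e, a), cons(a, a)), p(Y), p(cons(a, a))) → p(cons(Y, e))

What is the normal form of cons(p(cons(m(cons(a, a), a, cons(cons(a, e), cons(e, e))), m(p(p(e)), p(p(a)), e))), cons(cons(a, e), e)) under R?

cons(p(cons(e, a)), cons(cons(a, e), e))

1. cons(p(cons(m(cons(a, a), a, cons(cons(a, e), cons(e, e))), m(p(p(e)), p(p(a)), e))), cons(cons(a, e), e))  →  cons(p(cons(e, m(p(p(e)), p(p(a)), e))), cons(cons(a, e), e))   [R3 at 1.1.1]
2. cons(p(cons(e, m(p(p(e)), p(p(a)), e))), cons(cons(a, e), e))  →  cons(p(cons(e, a)), cons(cons(a, e), e))   [R4 at 1.1.2]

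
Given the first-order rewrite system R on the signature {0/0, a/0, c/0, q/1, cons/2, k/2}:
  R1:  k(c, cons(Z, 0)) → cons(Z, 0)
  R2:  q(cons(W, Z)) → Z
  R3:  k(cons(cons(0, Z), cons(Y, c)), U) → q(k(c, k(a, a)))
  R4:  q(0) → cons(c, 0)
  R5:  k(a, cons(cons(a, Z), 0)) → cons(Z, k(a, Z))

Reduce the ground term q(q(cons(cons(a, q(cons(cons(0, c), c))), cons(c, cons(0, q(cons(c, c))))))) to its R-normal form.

1. q(q(cons(cons(a, q(cons(cons(0, c), c))), cons(c, cons(0, q(cons(c, c)))))))  →  q(cons(c, cons(0, q(cons(c, c)))))   [R2 at 1]
2. q(cons(c, cons(0, q(cons(c, c)))))  →  cons(0, q(cons(c, c)))   [R2 at ε]
3. cons(0, q(cons(c, c)))  →  cons(0, c)   [R2 at 2]

cons(0, c)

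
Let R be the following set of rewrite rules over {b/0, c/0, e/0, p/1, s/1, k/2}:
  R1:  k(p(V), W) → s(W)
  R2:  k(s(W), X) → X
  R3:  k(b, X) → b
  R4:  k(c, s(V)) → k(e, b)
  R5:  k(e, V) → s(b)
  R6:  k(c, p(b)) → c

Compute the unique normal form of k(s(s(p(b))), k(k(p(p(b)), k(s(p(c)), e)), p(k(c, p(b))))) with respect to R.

p(c)

1. k(s(s(p(b))), k(k(p(p(b)), k(s(p(c)), e)), p(k(c, p(b)))))  →  k(k(p(p(b)), k(s(p(c)), e)), p(k(c, p(b))))   [R2 at ε]
2. k(k(p(p(b)), k(s(p(c)), e)), p(k(c, p(b))))  →  k(s(k(s(p(c)), e)), p(k(c, p(b))))   [R1 at 1]
3. k(s(k(s(p(c)), e)), p(k(c, p(b))))  →  p(k(c, p(b)))   [R2 at ε]
4. p(k(c, p(b)))  →  p(c)   [R6 at 1]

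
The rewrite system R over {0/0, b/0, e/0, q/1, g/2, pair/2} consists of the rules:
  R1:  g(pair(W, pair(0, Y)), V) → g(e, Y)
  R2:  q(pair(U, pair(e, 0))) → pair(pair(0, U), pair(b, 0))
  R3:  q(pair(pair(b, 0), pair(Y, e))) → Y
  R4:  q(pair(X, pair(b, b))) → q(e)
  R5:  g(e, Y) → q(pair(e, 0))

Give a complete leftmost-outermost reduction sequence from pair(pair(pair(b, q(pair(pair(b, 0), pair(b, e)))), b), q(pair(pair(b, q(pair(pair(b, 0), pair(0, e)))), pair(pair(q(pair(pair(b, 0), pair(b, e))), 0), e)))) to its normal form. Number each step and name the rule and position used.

pair(pair(pair(b, b), b), pair(b, 0))

1. pair(pair(pair(b, q(pair(pair(b, 0), pair(b, e)))), b), q(pair(pair(b, q(pair(pair(b, 0), pair(0, e)))), pair(pair(q(pair(pair(b, 0), pair(b, e))), 0), e))))  →  pair(pair(pair(b, b), b), q(pair(pair(b, q(pair(pair(b, 0), pair(0, e)))), pair(pair(q(pair(pair(b, 0), pair(b, e))), 0), e))))   [R3 at 1.1.2]
2. pair(pair(pair(b, b), b), q(pair(pair(b, q(pair(pair(b, 0), pair(0, e)))), pair(pair(q(pair(pair(b, 0), pair(b, e))), 0), e))))  →  pair(pair(pair(b, b), b), q(pair(pair(b, 0), pair(pair(q(pair(pair(b, 0), pair(b, e))), 0), e))))   [R3 at 2.1.1.2]
3. pair(pair(pair(b, b), b), q(pair(pair(b, 0), pair(pair(q(pair(pair(b, 0), pair(b, e))), 0), e))))  →  pair(pair(pair(b, b), b), pair(q(pair(pair(b, 0), pair(b, e))), 0))   [R3 at 2]
4. pair(pair(pair(b, b), b), pair(q(pair(pair(b, 0), pair(b, e))), 0))  →  pair(pair(pair(b, b), b), pair(b, 0))   [R3 at 2.1]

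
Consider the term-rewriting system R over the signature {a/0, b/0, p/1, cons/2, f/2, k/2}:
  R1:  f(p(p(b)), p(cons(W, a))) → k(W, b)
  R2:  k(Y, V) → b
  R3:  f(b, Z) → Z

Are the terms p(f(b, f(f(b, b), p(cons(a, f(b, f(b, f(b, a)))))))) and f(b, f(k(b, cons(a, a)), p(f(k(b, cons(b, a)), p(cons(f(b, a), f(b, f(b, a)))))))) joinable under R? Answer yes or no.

Reduce t₁ = p(f(b, f(f(b, b), p(cons(a, f(b, f(b, f(b, a)))))))):
1. p(f(b, f(f(b, b), p(cons(a, f(b, f(b, f(b, a))))))))  →  p(f(f(b, b), p(cons(a, f(b, f(b, f(b, a)))))))   [R3 at 1]
2. p(f(f(b, b), p(cons(a, f(b, f(b, f(b, a)))))))  →  p(f(b, p(cons(a, f(b, f(b, f(b, a)))))))   [R3 at 1.1]
3. p(f(b, p(cons(a, f(b, f(b, f(b, a)))))))  →  p(p(cons(a, f(b, f(b, f(b, a))))))   [R3 at 1]
4. p(p(cons(a, f(b, f(b, f(b, a))))))  →  p(p(cons(a, f(b, f(b, a)))))   [R3 at 1.1.2]
5. p(p(cons(a, f(b, f(b, a)))))  →  p(p(cons(a, f(b, a))))   [R3 at 1.1.2]
6. p(p(cons(a, f(b, a))))  →  p(p(cons(a, a)))   [R3 at 1.1.2]

Reduce t₂ = f(b, f(k(b, cons(a, a)), p(f(k(b, cons(b, a)), p(cons(f(b, a), f(b, f(b, a)))))))):
1. f(b, f(k(b, cons(a, a)), p(f(k(b, cons(b, a)), p(cons(f(b, a), f(b, f(b, a))))))))  →  f(k(b, cons(a, a)), p(f(k(b, cons(b, a)), p(cons(f(b, a), f(b, f(b, a)))))))   [R3 at ε]
2. f(k(b, cons(a, a)), p(f(k(b, cons(b, a)), p(cons(f(b, a), f(b, f(b, a)))))))  →  f(b, p(f(k(b, cons(b, a)), p(cons(f(b, a), f(b, f(b, a)))))))   [R2 at 1]
3. f(b, p(f(k(b, cons(b, a)), p(cons(f(b, a), f(b, f(b, a)))))))  →  p(f(k(b, cons(b, a)), p(cons(f(b, a), f(b, f(b, a))))))   [R3 at ε]
4. p(f(k(b, cons(b, a)), p(cons(f(b, a), f(b, f(b, a))))))  →  p(f(b, p(cons(f(b, a), f(b, f(b, a))))))   [R2 at 1.1]
5. p(f(b, p(cons(f(b, a), f(b, f(b, a))))))  →  p(p(cons(f(b, a), f(b, f(b, a)))))   [R3 at 1]
6. p(p(cons(f(b, a), f(b, f(b, a)))))  →  p(p(cons(a, f(b, f(b, a)))))   [R3 at 1.1.1]
7. p(p(cons(a, f(b, f(b, a)))))  →  p(p(cons(a, f(b, a))))   [R3 at 1.1.2]
8. p(p(cons(a, f(b, a))))  →  p(p(cons(a, a)))   [R3 at 1.1.2]

yes — NF(t₁) = p(p(cons(a, a))), NF(t₂) = p(p(cons(a, a)))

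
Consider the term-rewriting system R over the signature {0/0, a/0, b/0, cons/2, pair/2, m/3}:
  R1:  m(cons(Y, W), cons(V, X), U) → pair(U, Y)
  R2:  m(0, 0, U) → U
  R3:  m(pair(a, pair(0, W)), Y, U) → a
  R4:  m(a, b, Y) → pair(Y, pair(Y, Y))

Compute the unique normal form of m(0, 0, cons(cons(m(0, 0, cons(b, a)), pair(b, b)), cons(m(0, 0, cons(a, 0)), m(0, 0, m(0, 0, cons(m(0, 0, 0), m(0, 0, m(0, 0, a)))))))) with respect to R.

1. m(0, 0, cons(cons(m(0, 0, cons(b, a)), pair(b, b)), cons(m(0, 0, cons(a, 0)), m(0, 0, m(0, 0, cons(m(0, 0, 0), m(0, 0, m(0, 0, a))))))))  →  cons(cons(m(0, 0, cons(b, a)), pair(b, b)), cons(m(0, 0, cons(a, 0)), m(0, 0, m(0, 0, cons(m(0, 0, 0), m(0, 0, m(0, 0, a)))))))   [R2 at ε]
2. cons(cons(m(0, 0, cons(b, a)), pair(b, b)), cons(m(0, 0, cons(a, 0)), m(0, 0, m(0, 0, cons(m(0, 0, 0), m(0, 0, m(0, 0, a)))))))  →  cons(cons(cons(b, a), pair(b, b)), cons(m(0, 0, cons(a, 0)), m(0, 0, m(0, 0, cons(m(0, 0, 0), m(0, 0, m(0, 0, a)))))))   [R2 at 1.1]
3. cons(cons(cons(b, a), pair(b, b)), cons(m(0, 0, cons(a, 0)), m(0, 0, m(0, 0, cons(m(0, 0, 0), m(0, 0, m(0, 0, a)))))))  →  cons(cons(cons(b, a), pair(b, b)), cons(cons(a, 0), m(0, 0, m(0, 0, cons(m(0, 0, 0), m(0, 0, m(0, 0, a)))))))   [R2 at 2.1]
4. cons(cons(cons(b, a), pair(b, b)), cons(cons(a, 0), m(0, 0, m(0, 0, cons(m(0, 0, 0), m(0, 0, m(0, 0, a)))))))  →  cons(cons(cons(b, a), pair(b, b)), cons(cons(a, 0), m(0, 0, cons(m(0, 0, 0), m(0, 0, m(0, 0, a))))))   [R2 at 2.2]
5. cons(cons(cons(b, a), pair(b, b)), cons(cons(a, 0), m(0, 0, cons(m(0, 0, 0), m(0, 0, m(0, 0, a))))))  →  cons(cons(cons(b, a), pair(b, b)), cons(cons(a, 0), cons(m(0, 0, 0), m(0, 0, m(0, 0, a)))))   [R2 at 2.2]
6. cons(cons(cons(b, a), pair(b, b)), cons(cons(a, 0), cons(m(0, 0, 0), m(0, 0, m(0, 0, a)))))  →  cons(cons(cons(b, a), pair(b, b)), cons(cons(a, 0), cons(0, m(0, 0, m(0, 0, a)))))   [R2 at 2.2.1]
7. cons(cons(cons(b, a), pair(b, b)), cons(cons(a, 0), cons(0, m(0, 0, m(0, 0, a)))))  →  cons(cons(cons(b, a), pair(b, b)), cons(cons(a, 0), cons(0, m(0, 0, a))))   [R2 at 2.2.2]
8. cons(cons(cons(b, a), pair(b, b)), cons(cons(a, 0), cons(0, m(0, 0, a))))  →  cons(cons(cons(b, a), pair(b, b)), cons(cons(a, 0), cons(0, a)))   [R2 at 2.2.2]

cons(cons(cons(b, a), pair(b, b)), cons(cons(a, 0), cons(0, a)))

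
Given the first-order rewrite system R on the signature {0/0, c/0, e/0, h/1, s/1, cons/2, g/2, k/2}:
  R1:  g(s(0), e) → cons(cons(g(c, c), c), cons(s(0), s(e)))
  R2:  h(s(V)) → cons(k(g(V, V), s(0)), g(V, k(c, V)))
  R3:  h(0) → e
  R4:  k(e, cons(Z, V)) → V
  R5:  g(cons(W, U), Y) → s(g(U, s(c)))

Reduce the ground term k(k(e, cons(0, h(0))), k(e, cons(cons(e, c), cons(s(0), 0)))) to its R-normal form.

0

1. k(k(e, cons(0, h(0))), k(e, cons(cons(e, c), cons(s(0), 0))))  →  k(h(0), k(e, cons(cons(e, c), cons(s(0), 0))))   [R4 at 1]
2. k(h(0), k(e, cons(cons(e, c), cons(s(0), 0))))  →  k(e, k(e, cons(cons(e, c), cons(s(0), 0))))   [R3 at 1]
3. k(e, k(e, cons(cons(e, c), cons(s(0), 0))))  →  k(e, cons(s(0), 0))   [R4 at 2]
4. k(e, cons(s(0), 0))  →  0   [R4 at ε]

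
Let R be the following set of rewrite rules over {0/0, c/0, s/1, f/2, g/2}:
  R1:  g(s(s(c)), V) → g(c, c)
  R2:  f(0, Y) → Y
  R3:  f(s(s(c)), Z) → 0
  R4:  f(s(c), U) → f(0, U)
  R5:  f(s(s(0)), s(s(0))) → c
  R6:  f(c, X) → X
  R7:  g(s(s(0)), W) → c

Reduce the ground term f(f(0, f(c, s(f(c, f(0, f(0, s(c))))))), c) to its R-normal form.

0

1. f(f(0, f(c, s(f(c, f(0, f(0, s(c))))))), c)  →  f(f(c, s(f(c, f(0, f(0, s(c)))))), c)   [R2 at 1]
2. f(f(c, s(f(c, f(0, f(0, s(c)))))), c)  →  f(s(f(c, f(0, f(0, s(c))))), c)   [R6 at 1]
3. f(s(f(c, f(0, f(0, s(c))))), c)  →  f(s(f(0, f(0, s(c)))), c)   [R6 at 1.1]
4. f(s(f(0, f(0, s(c)))), c)  →  f(s(f(0, s(c))), c)   [R2 at 1.1]
5. f(s(f(0, s(c))), c)  →  f(s(s(c)), c)   [R2 at 1.1]
6. f(s(s(c)), c)  →  0   [R3 at ε]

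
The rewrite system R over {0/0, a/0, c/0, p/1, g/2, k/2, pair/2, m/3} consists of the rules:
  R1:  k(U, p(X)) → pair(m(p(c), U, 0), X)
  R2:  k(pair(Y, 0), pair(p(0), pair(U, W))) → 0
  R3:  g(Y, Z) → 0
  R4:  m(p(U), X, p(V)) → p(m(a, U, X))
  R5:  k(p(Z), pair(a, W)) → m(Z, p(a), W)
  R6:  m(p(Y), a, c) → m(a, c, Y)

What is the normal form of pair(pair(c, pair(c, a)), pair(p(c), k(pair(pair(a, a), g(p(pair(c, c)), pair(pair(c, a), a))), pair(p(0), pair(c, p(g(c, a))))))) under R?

pair(pair(c, pair(c, a)), pair(p(c), 0))

1. pair(pair(c, pair(c, a)), pair(p(c), k(pair(pair(a, a), g(p(pair(c, c)), pair(pair(c, a), a))), pair(p(0), pair(c, p(g(c, a)))))))  →  pair(pair(c, pair(c, a)), pair(p(c), k(pair(pair(a, a), 0), pair(p(0), pair(c, p(g(c, a)))))))   [R3 at 2.2.1.2]
2. pair(pair(c, pair(c, a)), pair(p(c), k(pair(pair(a, a), 0), pair(p(0), pair(c, p(g(c, a)))))))  →  pair(pair(c, pair(c, a)), pair(p(c), 0))   [R2 at 2.2]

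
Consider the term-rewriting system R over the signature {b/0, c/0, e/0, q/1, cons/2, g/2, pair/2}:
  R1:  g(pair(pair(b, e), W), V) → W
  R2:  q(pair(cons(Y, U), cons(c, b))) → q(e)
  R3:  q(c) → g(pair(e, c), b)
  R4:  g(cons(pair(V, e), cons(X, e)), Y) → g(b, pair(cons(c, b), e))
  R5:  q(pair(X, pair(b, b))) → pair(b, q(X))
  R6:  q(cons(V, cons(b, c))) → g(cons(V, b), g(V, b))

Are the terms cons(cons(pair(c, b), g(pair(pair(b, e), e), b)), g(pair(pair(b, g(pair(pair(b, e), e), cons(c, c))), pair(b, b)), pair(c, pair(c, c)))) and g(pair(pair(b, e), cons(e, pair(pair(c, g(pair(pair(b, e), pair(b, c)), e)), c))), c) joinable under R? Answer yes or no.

no — NF(t₁) = cons(cons(pair(c, b), e), pair(b, b)), NF(t₂) = cons(e, pair(pair(c, pair(b, c)), c))

Reduce t₁ = cons(cons(pair(c, b), g(pair(pair(b, e), e), b)), g(pair(pair(b, g(pair(pair(b, e), e), cons(c, c))), pair(b, b)), pair(c, pair(c, c)))):
1. cons(cons(pair(c, b), g(pair(pair(b, e), e), b)), g(pair(pair(b, g(pair(pair(b, e), e), cons(c, c))), pair(b, b)), pair(c, pair(c, c))))  →  cons(cons(pair(c, b), e), g(pair(pair(b, g(pair(pair(b, e), e), cons(c, c))), pair(b, b)), pair(c, pair(c, c))))   [R1 at 1.2]
2. cons(cons(pair(c, b), e), g(pair(pair(b, g(pair(pair(b, e), e), cons(c, c))), pair(b, b)), pair(c, pair(c, c))))  →  cons(cons(pair(c, b), e), g(pair(pair(b, e), pair(b, b)), pair(c, pair(c, c))))   [R1 at 2.1.1.2]
3. cons(cons(pair(c, b), e), g(pair(pair(b, e), pair(b, b)), pair(c, pair(c, c))))  →  cons(cons(pair(c, b), e), pair(b, b))   [R1 at 2]

Reduce t₂ = g(pair(pair(b, e), cons(e, pair(pair(c, g(pair(pair(b, e), pair(b, c)), e)), c))), c):
1. g(pair(pair(b, e), cons(e, pair(pair(c, g(pair(pair(b, e), pair(b, c)), e)), c))), c)  →  cons(e, pair(pair(c, g(pair(pair(b, e), pair(b, c)), e)), c))   [R1 at ε]
2. cons(e, pair(pair(c, g(pair(pair(b, e), pair(b, c)), e)), c))  →  cons(e, pair(pair(c, pair(b, c)), c))   [R1 at 2.1.2]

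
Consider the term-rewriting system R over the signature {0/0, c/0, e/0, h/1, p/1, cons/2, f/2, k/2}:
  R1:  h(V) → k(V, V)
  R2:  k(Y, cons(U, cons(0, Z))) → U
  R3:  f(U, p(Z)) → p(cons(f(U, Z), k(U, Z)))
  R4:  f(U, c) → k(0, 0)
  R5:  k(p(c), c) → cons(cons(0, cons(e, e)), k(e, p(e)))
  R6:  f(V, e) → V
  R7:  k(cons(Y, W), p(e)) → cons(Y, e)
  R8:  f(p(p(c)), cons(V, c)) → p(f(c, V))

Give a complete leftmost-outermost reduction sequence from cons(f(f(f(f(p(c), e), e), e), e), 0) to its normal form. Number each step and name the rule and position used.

cons(p(c), 0)

1. cons(f(f(f(f(p(c), e), e), e), e), 0)  →  cons(f(f(f(p(c), e), e), e), 0)   [R6 at 1]
2. cons(f(f(f(p(c), e), e), e), 0)  →  cons(f(f(p(c), e), e), 0)   [R6 at 1]
3. cons(f(f(p(c), e), e), 0)  →  cons(f(p(c), e), 0)   [R6 at 1]
4. cons(f(p(c), e), 0)  →  cons(p(c), 0)   [R6 at 1]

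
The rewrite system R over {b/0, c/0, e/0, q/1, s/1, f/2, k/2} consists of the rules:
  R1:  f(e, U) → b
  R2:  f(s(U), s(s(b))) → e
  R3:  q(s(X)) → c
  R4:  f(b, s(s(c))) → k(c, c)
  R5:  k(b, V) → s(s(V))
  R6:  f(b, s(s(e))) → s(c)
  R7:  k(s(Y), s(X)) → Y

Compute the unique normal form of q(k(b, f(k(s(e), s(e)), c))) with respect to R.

1. q(k(b, f(k(s(e), s(e)), c)))  →  q(s(s(f(k(s(e), s(e)), c))))   [R5 at 1]
2. q(s(s(f(k(s(e), s(e)), c))))  →  c   [R3 at ε]

c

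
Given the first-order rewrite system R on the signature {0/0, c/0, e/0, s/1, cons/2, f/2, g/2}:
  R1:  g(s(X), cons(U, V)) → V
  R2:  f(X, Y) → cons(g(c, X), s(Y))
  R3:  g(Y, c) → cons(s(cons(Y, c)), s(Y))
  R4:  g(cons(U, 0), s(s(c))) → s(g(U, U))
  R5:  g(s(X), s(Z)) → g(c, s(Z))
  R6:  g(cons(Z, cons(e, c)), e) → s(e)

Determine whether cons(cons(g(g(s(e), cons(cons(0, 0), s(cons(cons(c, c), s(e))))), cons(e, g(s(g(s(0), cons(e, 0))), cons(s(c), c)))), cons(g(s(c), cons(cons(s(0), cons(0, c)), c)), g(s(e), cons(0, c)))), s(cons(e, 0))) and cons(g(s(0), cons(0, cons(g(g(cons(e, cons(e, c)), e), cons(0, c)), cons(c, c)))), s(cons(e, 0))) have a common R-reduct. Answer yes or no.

yes — NF(t₁) = cons(cons(c, cons(c, c)), s(cons(e, 0))), NF(t₂) = cons(cons(c, cons(c, c)), s(cons(e, 0)))

Reduce t₁ = cons(cons(g(g(s(e), cons(cons(0, 0), s(cons(cons(c, c), s(e))))), cons(e, g(s(g(s(0), cons(e, 0))), cons(s(c), c)))), cons(g(s(c), cons(cons(s(0), cons(0, c)), c)), g(s(e), cons(0, c)))), s(cons(e, 0))):
1. cons(cons(g(g(s(e), cons(cons(0, 0), s(cons(cons(c, c), s(e))))), cons(e, g(s(g(s(0), cons(e, 0))), cons(s(c), c)))), cons(g(s(c), cons(cons(s(0), cons(0, c)), c)), g(s(e), cons(0, c)))), s(cons(e, 0)))  →  cons(cons(g(s(cons(cons(c, c), s(e))), cons(e, g(s(g(s(0), cons(e, 0))), cons(s(c), c)))), cons(g(s(c), cons(cons(s(0), cons(0, c)), c)), g(s(e), cons(0, c)))), s(cons(e, 0)))   [R1 at 1.1.1]
2. cons(cons(g(s(cons(cons(c, c), s(e))), cons(e, g(s(g(s(0), cons(e, 0))), cons(s(c), c)))), cons(g(s(c), cons(cons(s(0), cons(0, c)), c)), g(s(e), cons(0, c)))), s(cons(e, 0)))  →  cons(cons(g(s(g(s(0), cons(e, 0))), cons(s(c), c)), cons(g(s(c), cons(cons(s(0), cons(0, c)), c)), g(s(e), cons(0, c)))), s(cons(e, 0)))   [R1 at 1.1]
3. cons(cons(g(s(g(s(0), cons(e, 0))), cons(s(c), c)), cons(g(s(c), cons(cons(s(0), cons(0, c)), c)), g(s(e), cons(0, c)))), s(cons(e, 0)))  →  cons(cons(c, cons(g(s(c), cons(cons(s(0), cons(0, c)), c)), g(s(e), cons(0, c)))), s(cons(e, 0)))   [R1 at 1.1]
4. cons(cons(c, cons(g(s(c), cons(cons(s(0), cons(0, c)), c)), g(s(e), cons(0, c)))), s(cons(e, 0)))  →  cons(cons(c, cons(c, g(s(e), cons(0, c)))), s(cons(e, 0)))   [R1 at 1.2.1]
5. cons(cons(c, cons(c, g(s(e), cons(0, c)))), s(cons(e, 0)))  →  cons(cons(c, cons(c, c)), s(cons(e, 0)))   [R1 at 1.2.2]

Reduce t₂ = cons(g(s(0), cons(0, cons(g(g(cons(e, cons(e, c)), e), cons(0, c)), cons(c, c)))), s(cons(e, 0))):
1. cons(g(s(0), cons(0, cons(g(g(cons(e, cons(e, c)), e), cons(0, c)), cons(c, c)))), s(cons(e, 0)))  →  cons(cons(g(g(cons(e, cons(e, c)), e), cons(0, c)), cons(c, c)), s(cons(e, 0)))   [R1 at 1]
2. cons(cons(g(g(cons(e, cons(e, c)), e), cons(0, c)), cons(c, c)), s(cons(e, 0)))  →  cons(cons(g(s(e), cons(0, c)), cons(c, c)), s(cons(e, 0)))   [R6 at 1.1.1]
3. cons(cons(g(s(e), cons(0, c)), cons(c, c)), s(cons(e, 0)))  →  cons(cons(c, cons(c, c)), s(cons(e, 0)))   [R1 at 1.1]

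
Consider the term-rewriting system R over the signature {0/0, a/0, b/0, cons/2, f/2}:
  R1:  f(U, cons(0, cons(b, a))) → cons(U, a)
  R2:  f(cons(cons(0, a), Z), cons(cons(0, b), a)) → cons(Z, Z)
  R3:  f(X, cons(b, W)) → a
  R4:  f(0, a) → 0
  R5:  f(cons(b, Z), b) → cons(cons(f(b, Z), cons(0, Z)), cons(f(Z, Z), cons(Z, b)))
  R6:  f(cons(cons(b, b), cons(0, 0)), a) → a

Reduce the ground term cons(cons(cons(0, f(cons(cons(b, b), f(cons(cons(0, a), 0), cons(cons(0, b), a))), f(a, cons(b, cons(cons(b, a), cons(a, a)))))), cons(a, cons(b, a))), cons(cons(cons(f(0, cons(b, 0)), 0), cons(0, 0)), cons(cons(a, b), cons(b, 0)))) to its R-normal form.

cons(cons(cons(0, a), cons(a, cons(b, a))), cons(cons(cons(a, 0), cons(0, 0)), cons(cons(a, b), cons(b, 0))))

1. cons(cons(cons(0, f(cons(cons(b, b), f(cons(cons(0, a), 0), cons(cons(0, b), a))), f(a, cons(b, cons(cons(b, a), cons(a, a)))))), cons(a, cons(b, a))), cons(cons(cons(f(0, cons(b, 0)), 0), cons(0, 0)), cons(cons(a, b), cons(b, 0))))  →  cons(cons(cons(0, f(cons(cons(b, b), cons(0, 0)), f(a, cons(b, cons(cons(b, a), cons(a, a)))))), cons(a, cons(b, a))), cons(cons(cons(f(0, cons(b, 0)), 0), cons(0, 0)), cons(cons(a, b), cons(b, 0))))   [R2 at 1.1.2.1.2]
2. cons(cons(cons(0, f(cons(cons(b, b), cons(0, 0)), f(a, cons(b, cons(cons(b, a), cons(a, a)))))), cons(a, cons(b, a))), cons(cons(cons(f(0, cons(b, 0)), 0), cons(0, 0)), cons(cons(a, b), cons(b, 0))))  →  cons(cons(cons(0, f(cons(cons(b, b), cons(0, 0)), a)), cons(a, cons(b, a))), cons(cons(cons(f(0, cons(b, 0)), 0), cons(0, 0)), cons(cons(a, b), cons(b, 0))))   [R3 at 1.1.2.2]
3. cons(cons(cons(0, f(cons(cons(b, b), cons(0, 0)), a)), cons(a, cons(b, a))), cons(cons(cons(f(0, cons(b, 0)), 0), cons(0, 0)), cons(cons(a, b), cons(b, 0))))  →  cons(cons(cons(0, a), cons(a, cons(b, a))), cons(cons(cons(f(0, cons(b, 0)), 0), cons(0, 0)), cons(cons(a, b), cons(b, 0))))   [R6 at 1.1.2]
4. cons(cons(cons(0, a), cons(a, cons(b, a))), cons(cons(cons(f(0, cons(b, 0)), 0), cons(0, 0)), cons(cons(a, b), cons(b, 0))))  →  cons(cons(cons(0, a), cons(a, cons(b, a))), cons(cons(cons(a, 0), cons(0, 0)), cons(cons(a, b), cons(b, 0))))   [R3 at 2.1.1.1]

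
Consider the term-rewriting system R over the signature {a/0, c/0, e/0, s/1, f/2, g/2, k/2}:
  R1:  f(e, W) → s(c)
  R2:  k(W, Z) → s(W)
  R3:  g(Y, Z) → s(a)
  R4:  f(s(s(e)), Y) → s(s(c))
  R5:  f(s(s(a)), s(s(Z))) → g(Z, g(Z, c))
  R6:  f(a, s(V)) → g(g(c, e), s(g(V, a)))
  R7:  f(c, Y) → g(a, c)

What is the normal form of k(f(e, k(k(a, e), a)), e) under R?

s(s(c))

1. k(f(e, k(k(a, e), a)), e)  →  s(f(e, k(k(a, e), a)))   [R2 at ε]
2. s(f(e, k(k(a, e), a)))  →  s(s(c))   [R1 at 1]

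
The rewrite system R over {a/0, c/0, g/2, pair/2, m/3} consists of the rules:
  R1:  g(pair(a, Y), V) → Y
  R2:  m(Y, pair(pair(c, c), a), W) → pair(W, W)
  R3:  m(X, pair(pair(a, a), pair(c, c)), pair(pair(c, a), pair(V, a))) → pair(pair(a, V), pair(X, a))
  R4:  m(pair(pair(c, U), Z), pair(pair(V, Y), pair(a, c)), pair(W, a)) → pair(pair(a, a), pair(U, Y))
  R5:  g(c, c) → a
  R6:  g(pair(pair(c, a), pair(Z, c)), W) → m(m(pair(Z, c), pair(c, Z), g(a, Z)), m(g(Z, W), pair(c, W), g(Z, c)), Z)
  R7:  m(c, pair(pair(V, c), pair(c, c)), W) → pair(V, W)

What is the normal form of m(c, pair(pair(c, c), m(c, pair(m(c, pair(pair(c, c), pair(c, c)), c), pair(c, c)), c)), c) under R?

1. m(c, pair(pair(c, c), m(c, pair(m(c, pair(pair(c, c), pair(c, c)), c), pair(c, c)), c)), c)  →  m(c, pair(pair(c, c), m(c, pair(pair(c, c), pair(c, c)), c)), c)   [R7 at 2.2.2.1]
2. m(c, pair(pair(c, c), m(c, pair(pair(c, c), pair(c, c)), c)), c)  →  m(c, pair(pair(c, c), pair(c, c)), c)   [R7 at 2.2]
3. m(c, pair(pair(c, c), pair(c, c)), c)  →  pair(c, c)   [R7 at ε]

pair(c, c)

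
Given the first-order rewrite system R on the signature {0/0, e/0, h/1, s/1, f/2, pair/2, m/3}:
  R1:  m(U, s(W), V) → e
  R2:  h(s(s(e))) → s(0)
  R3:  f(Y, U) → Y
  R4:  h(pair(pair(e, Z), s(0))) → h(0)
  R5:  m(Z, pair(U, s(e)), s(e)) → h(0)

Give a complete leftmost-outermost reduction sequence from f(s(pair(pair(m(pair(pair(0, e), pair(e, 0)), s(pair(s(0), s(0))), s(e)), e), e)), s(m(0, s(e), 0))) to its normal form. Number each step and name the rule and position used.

s(pair(pair(e, e), e))

1. f(s(pair(pair(m(pair(pair(0, e), pair(e, 0)), s(pair(s(0), s(0))), s(e)), e), e)), s(m(0, s(e), 0)))  →  s(pair(pair(m(pair(pair(0, e), pair(e, 0)), s(pair(s(0), s(0))), s(e)), e), e))   [R3 at ε]
2. s(pair(pair(m(pair(pair(0, e), pair(e, 0)), s(pair(s(0), s(0))), s(e)), e), e))  →  s(pair(pair(e, e), e))   [R1 at 1.1.1]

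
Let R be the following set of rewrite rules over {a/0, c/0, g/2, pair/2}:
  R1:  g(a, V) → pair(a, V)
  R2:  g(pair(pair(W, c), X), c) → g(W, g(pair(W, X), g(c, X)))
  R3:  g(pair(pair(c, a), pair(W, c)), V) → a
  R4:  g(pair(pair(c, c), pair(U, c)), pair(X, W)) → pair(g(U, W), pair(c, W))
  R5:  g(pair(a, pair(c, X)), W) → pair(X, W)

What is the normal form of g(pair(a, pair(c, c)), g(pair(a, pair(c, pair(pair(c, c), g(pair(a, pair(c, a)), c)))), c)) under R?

1. g(pair(a, pair(c, c)), g(pair(a, pair(c, pair(pair(c, c), g(pair(a, pair(c, a)), c)))), c))  →  pair(c, g(pair(a, pair(c, pair(pair(c, c), g(pair(a, pair(c, a)), c)))), c))   [R5 at ε]
2. pair(c, g(pair(a, pair(c, pair(pair(c, c), g(pair(a, pair(c, a)), c)))), c))  →  pair(c, pair(pair(pair(c, c), g(pair(a, pair(c, a)), c)), c))   [R5 at 2]
3. pair(c, pair(pair(pair(c, c), g(pair(a, pair(c, a)), c)), c))  →  pair(c, pair(pair(pair(c, c), pair(a, c)), c))   [R5 at 2.1.2]

pair(c, pair(pair(pair(c, c), pair(a, c)), c))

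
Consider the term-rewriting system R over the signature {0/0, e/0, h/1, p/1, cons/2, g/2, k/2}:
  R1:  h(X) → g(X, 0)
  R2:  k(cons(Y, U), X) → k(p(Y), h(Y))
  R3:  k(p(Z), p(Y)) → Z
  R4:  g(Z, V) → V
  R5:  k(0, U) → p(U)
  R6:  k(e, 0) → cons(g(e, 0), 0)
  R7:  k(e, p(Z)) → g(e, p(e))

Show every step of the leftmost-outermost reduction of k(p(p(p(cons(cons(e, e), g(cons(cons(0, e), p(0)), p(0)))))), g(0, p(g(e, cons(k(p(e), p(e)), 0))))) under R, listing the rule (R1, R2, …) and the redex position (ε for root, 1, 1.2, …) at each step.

p(p(cons(cons(e, e), p(0))))

1. k(p(p(p(cons(cons(e, e), g(cons(cons(0, e), p(0)), p(0)))))), g(0, p(g(e, cons(k(p(e), p(e)), 0)))))  →  k(p(p(p(cons(cons(e, e), p(0))))), g(0, p(g(e, cons(k(p(e), p(e)), 0)))))   [R4 at 1.1.1.1.2]
2. k(p(p(p(cons(cons(e, e), p(0))))), g(0, p(g(e, cons(k(p(e), p(e)), 0)))))  →  k(p(p(p(cons(cons(e, e), p(0))))), p(g(e, cons(k(p(e), p(e)), 0))))   [R4 at 2]
3. k(p(p(p(cons(cons(e, e), p(0))))), p(g(e, cons(k(p(e), p(e)), 0))))  →  p(p(cons(cons(e, e), p(0))))   [R3 at ε]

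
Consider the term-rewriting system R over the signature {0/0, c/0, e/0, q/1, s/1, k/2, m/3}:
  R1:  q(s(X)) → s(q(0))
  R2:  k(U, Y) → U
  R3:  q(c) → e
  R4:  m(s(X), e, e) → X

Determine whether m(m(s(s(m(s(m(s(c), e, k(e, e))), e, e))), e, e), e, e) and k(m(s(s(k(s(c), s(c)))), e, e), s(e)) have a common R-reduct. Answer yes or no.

Reduce t₁ = m(m(s(s(m(s(m(s(c), e, k(e, e))), e, e))), e, e), e, e):
1. m(m(s(s(m(s(m(s(c), e, k(e, e))), e, e))), e, e), e, e)  →  m(s(m(s(m(s(c), e, k(e, e))), e, e)), e, e)   [R4 at 1]
2. m(s(m(s(m(s(c), e, k(e, e))), e, e)), e, e)  →  m(s(m(s(c), e, k(e, e))), e, e)   [R4 at ε]
3. m(s(m(s(c), e, k(e, e))), e, e)  →  m(s(c), e, k(e, e))   [R4 at ε]
4. m(s(c), e, k(e, e))  →  m(s(c), e, e)   [R2 at 3]
5. m(s(c), e, e)  →  c   [R4 at ε]

Reduce t₂ = k(m(s(s(k(s(c), s(c)))), e, e), s(e)):
1. k(m(s(s(k(s(c), s(c)))), e, e), s(e))  →  m(s(s(k(s(c), s(c)))), e, e)   [R2 at ε]
2. m(s(s(k(s(c), s(c)))), e, e)  →  s(k(s(c), s(c)))   [R4 at ε]
3. s(k(s(c), s(c)))  →  s(s(c))   [R2 at 1]

no — NF(t₁) = c, NF(t₂) = s(s(c))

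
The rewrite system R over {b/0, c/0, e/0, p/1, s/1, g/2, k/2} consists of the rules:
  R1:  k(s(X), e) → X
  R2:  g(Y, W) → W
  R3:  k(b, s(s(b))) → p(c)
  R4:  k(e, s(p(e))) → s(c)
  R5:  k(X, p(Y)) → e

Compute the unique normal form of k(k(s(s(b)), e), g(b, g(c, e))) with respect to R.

1. k(k(s(s(b)), e), g(b, g(c, e)))  →  k(s(b), g(b, g(c, e)))   [R1 at 1]
2. k(s(b), g(b, g(c, e)))  →  k(s(b), g(c, e))   [R2 at 2]
3. k(s(b), g(c, e))  →  k(s(b), e)   [R2 at 2]
4. k(s(b), e)  →  b   [R1 at ε]

b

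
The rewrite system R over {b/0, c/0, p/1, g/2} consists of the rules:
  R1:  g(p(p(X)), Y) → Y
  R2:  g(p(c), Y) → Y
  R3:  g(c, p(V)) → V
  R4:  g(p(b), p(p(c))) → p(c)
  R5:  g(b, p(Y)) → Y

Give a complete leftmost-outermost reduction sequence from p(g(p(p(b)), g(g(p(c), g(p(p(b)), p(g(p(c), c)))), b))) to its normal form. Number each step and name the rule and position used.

1. p(g(p(p(b)), g(g(p(c), g(p(p(b)), p(g(p(c), c)))), b)))  →  p(g(g(p(c), g(p(p(b)), p(g(p(c), c)))), b))   [R1 at 1]
2. p(g(g(p(c), g(p(p(b)), p(g(p(c), c)))), b))  →  p(g(g(p(p(b)), p(g(p(c), c))), b))   [R2 at 1.1]
3. p(g(g(p(p(b)), p(g(p(c), c))), b))  →  p(g(p(g(p(c), c)), b))   [R1 at 1.1]
4. p(g(p(g(p(c), c)), b))  →  p(g(p(c), b))   [R2 at 1.1.1]
5. p(g(p(c), b))  →  p(b)   [R2 at 1]

p(b)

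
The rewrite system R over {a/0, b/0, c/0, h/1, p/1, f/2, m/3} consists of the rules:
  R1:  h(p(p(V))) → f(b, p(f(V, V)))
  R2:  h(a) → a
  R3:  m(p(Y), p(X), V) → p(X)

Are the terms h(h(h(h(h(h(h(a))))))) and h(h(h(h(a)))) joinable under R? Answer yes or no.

Reduce t₁ = h(h(h(h(h(h(h(a))))))):
1. h(h(h(h(h(h(h(a)))))))  →  h(h(h(h(h(h(a))))))   [R2 at 1.1.1.1.1.1]
2. h(h(h(h(h(h(a))))))  →  h(h(h(h(h(a)))))   [R2 at 1.1.1.1.1]
3. h(h(h(h(h(a)))))  →  h(h(h(h(a))))   [R2 at 1.1.1.1]
4. h(h(h(h(a))))  →  h(h(h(a)))   [R2 at 1.1.1]
5. h(h(h(a)))  →  h(h(a))   [R2 at 1.1]
6. h(h(a))  →  h(a)   [R2 at 1]
7. h(a)  →  a   [R2 at ε]

Reduce t₂ = h(h(h(h(a)))):
1. h(h(h(h(a))))  →  h(h(h(a)))   [R2 at 1.1.1]
2. h(h(h(a)))  →  h(h(a))   [R2 at 1.1]
3. h(h(a))  →  h(a)   [R2 at 1]
4. h(a)  →  a   [R2 at ε]

yes — NF(t₁) = a, NF(t₂) = a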